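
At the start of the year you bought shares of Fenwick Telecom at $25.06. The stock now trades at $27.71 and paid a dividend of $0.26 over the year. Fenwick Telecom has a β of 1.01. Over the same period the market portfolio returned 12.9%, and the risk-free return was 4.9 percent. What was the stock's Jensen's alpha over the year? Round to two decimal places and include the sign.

Realised HPR = (P1 + D1 − P0) / P0 = (27.71 + 0.26 − 25.06) / 25.06 = 2.91 / 25.06 = 11.6121%
MRP = 12.9% − 4.9% = 8.00%
CAPM required = R_f + β·MRP = 4.9% + 1.01 × 8.0% = 12.9800%
α = realised − required = 11.6121% − 12.9800% = -1.37%

-1.37%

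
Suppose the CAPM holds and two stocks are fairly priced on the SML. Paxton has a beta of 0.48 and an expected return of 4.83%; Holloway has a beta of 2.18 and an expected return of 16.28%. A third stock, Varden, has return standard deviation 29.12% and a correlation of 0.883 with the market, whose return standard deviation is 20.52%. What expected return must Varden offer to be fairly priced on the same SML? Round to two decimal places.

10.04%

MRP = (16.28% − 4.83%) / (2.18 − 0.48) = 6.7353%
R_f = 4.83% − 0.48 × 6.7353% = 1.5971%
β_Varden = ρ·σ_i/σ_m = 0.883 × 29.12 / 20.52 = 1.2531
E(R_Varden) = R_f + β × MRP = 1.5971% + 1.2531 × 6.7353% = 10.04%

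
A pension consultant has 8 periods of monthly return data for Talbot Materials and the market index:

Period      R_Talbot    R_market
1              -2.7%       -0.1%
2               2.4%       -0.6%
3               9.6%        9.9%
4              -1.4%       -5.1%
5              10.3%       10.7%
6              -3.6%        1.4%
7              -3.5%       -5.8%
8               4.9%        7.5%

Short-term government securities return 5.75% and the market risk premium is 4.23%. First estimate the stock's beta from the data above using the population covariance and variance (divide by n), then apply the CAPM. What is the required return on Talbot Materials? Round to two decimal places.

9.06%

Mean R_i = (-2.7 + 2.4 + 9.6 − 1.4 + 10.3 − 3.6 − 3.5 + 4.9) / 8 = 2.0000%
Mean R_m = (-0.1 − 0.6 + 9.9 − 5.1 + 10.7 + 1.4 − 5.8 + 7.5) / 8 = 2.2375%
Σ(R_i − R̄_i)(R_m − R̄_m) = 227.4300  ⇒  Cov = 227.4300 / 8 = 28.4288
Σ(R_m − R̄_m)² = 290.6788  ⇒  Var(R_m) = 290.6788 / 8 = 36.3349
β = Cov / Var(R_m) = 28.4288 / 36.3349 = 0.7824
E(R) = R_f + β × MRP = 5.75% + 0.7824 × 4.23% = 9.06%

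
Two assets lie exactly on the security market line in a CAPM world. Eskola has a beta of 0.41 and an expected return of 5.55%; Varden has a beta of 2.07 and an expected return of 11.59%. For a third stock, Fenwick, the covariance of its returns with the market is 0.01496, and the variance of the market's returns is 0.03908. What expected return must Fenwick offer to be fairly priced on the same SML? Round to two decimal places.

5.45%

MRP = (11.59% − 5.55%) / (2.07 − 0.41) = 3.6386%
R_f = 5.55% − 0.41 × 3.6386% = 4.0582%
β_Fenwick = Cov / Var(R_m) = 0.01496 / 0.03908 = 0.3828
E(R_Fenwick) = R_f + β × MRP = 4.0582% + 0.3828 × 3.6386% = 5.45%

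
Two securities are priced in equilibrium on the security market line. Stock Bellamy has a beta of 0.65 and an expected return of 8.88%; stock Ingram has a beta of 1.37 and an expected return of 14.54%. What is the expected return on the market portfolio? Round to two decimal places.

Both satisfy E(R) = R_f + β·MRP, so the slope of the SML is
MRP = (14.54% − 8.88%) / (1.37 − 0.65) = 5.66% / 0.72 = 7.8611%
R_f = E(R_Bellamy) − β_Bellamy·MRP = 8.88% − 0.65 × 7.8611% = 3.7703%
E(R_m) = R_f + MRP = 3.7703% + 7.8611% = 11.63%

11.63%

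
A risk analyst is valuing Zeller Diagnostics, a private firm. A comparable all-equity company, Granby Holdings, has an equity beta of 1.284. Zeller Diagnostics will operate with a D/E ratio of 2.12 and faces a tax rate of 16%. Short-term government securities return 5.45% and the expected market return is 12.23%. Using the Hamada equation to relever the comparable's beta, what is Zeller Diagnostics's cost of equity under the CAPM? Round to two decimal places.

β_L = β_U × [1 + (1 − t)(D/E)] = 1.284 × [1 + (1 − 0.16) × 2.12]
    = 1.284 × [1 + 0.84 × 2.12] = 1.284 × 2.7808 = 3.5705
MRP = 12.23% − 5.45% = 6.78%
E(R) = R_f + β_L × MRP = 5.45% + 3.5705 × 6.78% = 29.66%

29.66%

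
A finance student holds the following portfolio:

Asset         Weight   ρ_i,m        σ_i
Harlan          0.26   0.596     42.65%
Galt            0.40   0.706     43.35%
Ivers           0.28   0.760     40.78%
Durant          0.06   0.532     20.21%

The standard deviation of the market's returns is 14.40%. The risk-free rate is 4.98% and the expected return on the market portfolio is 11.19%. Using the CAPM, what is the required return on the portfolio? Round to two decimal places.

β_Harlan = 0.596 × 42.65% / 14.40% = 1.7652
β_Galt = 0.706 × 43.35% / 14.40% = 2.1254
β_Ivers = 0.760 × 40.78% / 14.40% = 2.1523
β_Durant = 0.532 × 20.21% / 14.40% = 0.7466
β_P = Σ w_i β_i = 0.26×1.7652 + 0.40×2.1254 + 0.28×2.1523 + 0.06×0.7466 = 1.9566
MRP = 11.19% − 4.98% = 6.21%
E(R_P) = R_f + β_P × MRP = 4.98% + 1.9566 × 6.21% = 17.13%

17.13%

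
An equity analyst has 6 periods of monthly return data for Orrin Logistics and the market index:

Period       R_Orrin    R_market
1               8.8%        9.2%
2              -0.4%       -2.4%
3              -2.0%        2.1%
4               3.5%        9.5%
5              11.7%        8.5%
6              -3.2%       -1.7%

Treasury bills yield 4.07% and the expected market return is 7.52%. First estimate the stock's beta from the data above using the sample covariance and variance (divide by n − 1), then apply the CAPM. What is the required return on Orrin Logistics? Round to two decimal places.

7.17%

Mean R_i = (8.8 − 0.4 − 2.0 + 3.5 + 11.7 − 3.2) / 6 = 3.0667%
Mean R_m = (9.2 − 2.4 + 2.1 + 9.5 + 8.5 − 1.7) / 6 = 4.2000%
Σ(R_i − R̄_i)(R_m − R̄_m) = 138.5800  ⇒  Cov = 138.5800 / 5 = 27.7160
Σ(R_m − R̄_m)² = 154.3600  ⇒  Var(R_m) = 154.3600 / 5 = 30.8720
β = Cov / Var(R_m) = 27.7160 / 30.8720 = 0.8978
MRP = 7.52% − 4.07% = 3.45%
E(R) = R_f + β × MRP = 4.07% + 0.8978 × 3.45% = 7.17%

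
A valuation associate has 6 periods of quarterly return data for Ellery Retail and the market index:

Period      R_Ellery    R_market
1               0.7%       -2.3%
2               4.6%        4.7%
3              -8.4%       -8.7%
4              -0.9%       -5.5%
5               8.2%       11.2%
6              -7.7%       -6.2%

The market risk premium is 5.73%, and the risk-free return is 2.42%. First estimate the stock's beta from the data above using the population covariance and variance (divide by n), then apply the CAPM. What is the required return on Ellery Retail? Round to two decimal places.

7.04%

Mean R_i = (0.7 + 4.6 − 8.4 − 0.9 + 8.2 − 7.7) / 6 = -0.5833%
Mean R_m = (-2.3 + 4.7 − 8.7 − 5.5 + 11.2 − 6.2) / 6 = -1.1333%
Σ(R_i − R̄_i)(R_m − R̄_m) = 233.6533  ⇒  Cov = 233.6533 / 6 = 38.9422
Σ(R_m − R̄_m)² = 289.4933  ⇒  Var(R_m) = 289.4933 / 6 = 48.2489
β = Cov / Var(R_m) = 38.9422 / 48.2489 = 0.8071
E(R) = R_f + β × MRP = 2.42% + 0.8071 × 5.73% = 7.04%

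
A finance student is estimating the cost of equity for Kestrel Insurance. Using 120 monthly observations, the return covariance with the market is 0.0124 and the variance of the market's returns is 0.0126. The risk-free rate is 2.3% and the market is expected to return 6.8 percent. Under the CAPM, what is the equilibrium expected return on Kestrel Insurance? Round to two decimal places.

6.73%

β = Cov(R_i, R_m) / Var(R_m) = 0.0124 / 0.0126 = 0.9841
MRP = 6.8% − 2.3% = 4.50%
E(R) = R_f + β × MRP = 2.3% + 0.9841 × 4.5% = 6.73%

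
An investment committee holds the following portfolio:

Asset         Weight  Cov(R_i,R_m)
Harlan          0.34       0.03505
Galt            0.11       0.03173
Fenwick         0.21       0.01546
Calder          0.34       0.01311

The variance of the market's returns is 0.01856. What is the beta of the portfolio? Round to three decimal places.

1.245

β_Harlan = 0.03505 / 0.01856 = 1.8885
β_Galt = 0.03173 / 0.01856 = 1.7096
β_Fenwick = 0.01546 / 0.01856 = 0.8330
β_Calder = 0.01311 / 0.01856 = 0.7064
β_P = Σ w_i β_i = 0.34×1.8885 + 0.11×1.7096 + 0.21×0.8330 + 0.34×0.7064 = 1.2453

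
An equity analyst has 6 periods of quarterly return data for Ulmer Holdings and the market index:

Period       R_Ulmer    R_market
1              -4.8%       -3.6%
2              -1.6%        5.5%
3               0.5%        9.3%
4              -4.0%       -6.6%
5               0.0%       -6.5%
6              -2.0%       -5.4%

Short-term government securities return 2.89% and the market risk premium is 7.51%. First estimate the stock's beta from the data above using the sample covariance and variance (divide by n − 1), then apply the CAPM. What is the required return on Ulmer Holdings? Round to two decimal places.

4.03%

Mean R_i = (-4.8 − 1.6 + 0.5 − 4.0 + 0.0 − 2.0) / 6 = -1.9833%
Mean R_m = (-3.6 + 5.5 + 9.3 − 6.6 − 6.5 − 5.4) / 6 = -1.2167%
Σ(R_i − R̄_i)(R_m − R̄_m) = 35.8517  ⇒  Cov = 35.8517 / 5 = 7.1703
Σ(R_m − R̄_m)² = 235.7883  ⇒  Var(R_m) = 235.7883 / 5 = 47.1577
β = Cov / Var(R_m) = 7.1703 / 47.1577 = 0.1520
E(R) = R_f + β × MRP = 2.89% + 0.1520 × 7.51% = 4.03%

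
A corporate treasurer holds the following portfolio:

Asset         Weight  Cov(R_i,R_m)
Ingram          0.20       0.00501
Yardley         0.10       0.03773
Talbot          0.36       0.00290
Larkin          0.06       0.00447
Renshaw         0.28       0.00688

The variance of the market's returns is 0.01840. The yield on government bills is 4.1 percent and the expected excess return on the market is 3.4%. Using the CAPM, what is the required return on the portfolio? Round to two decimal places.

5.58%

β_Ingram = 0.00501 / 0.01840 = 0.2723
β_Yardley = 0.03773 / 0.01840 = 2.0505
β_Talbot = 0.00290 / 0.01840 = 0.1576
β_Larkin = 0.00447 / 0.01840 = 0.2429
β_Renshaw = 0.00688 / 0.01840 = 0.3739
β_P = Σ w_i β_i = 0.20×0.2723 + 0.10×2.0505 + 0.36×0.1576 + 0.06×0.2429 + 0.28×0.3739 = 0.4355
E(R_P) = R_f + β_P × MRP = 4.1% + 0.4355 × 3.4% = 5.58%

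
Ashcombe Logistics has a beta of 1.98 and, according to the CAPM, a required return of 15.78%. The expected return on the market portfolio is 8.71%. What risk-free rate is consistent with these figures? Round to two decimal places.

E(R) = R_f + β(E(R_m) − R_f) = R_f(1 − β) + β·E(R_m)
15.78% = R_f × (1 − 1.98) + 1.98 × 8.71%
15.78% = R_f × -0.98 + 17.2458%
R_f = (15.78% − 17.2458%) / -0.98 = 1.50%

1.50%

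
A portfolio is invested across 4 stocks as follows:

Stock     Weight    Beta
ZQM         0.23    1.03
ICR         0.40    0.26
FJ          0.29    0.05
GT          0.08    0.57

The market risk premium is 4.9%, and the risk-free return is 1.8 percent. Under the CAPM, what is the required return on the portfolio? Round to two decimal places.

3.76%

β_P = Σ w_i β_i = 0.23×1.03 + 0.40×0.26 + 0.29×0.05 + 0.08×0.57 = 0.4010
E(R_P) = R_f + β_P × MRP = 1.8% + 0.4010 × 4.9% = 3.76%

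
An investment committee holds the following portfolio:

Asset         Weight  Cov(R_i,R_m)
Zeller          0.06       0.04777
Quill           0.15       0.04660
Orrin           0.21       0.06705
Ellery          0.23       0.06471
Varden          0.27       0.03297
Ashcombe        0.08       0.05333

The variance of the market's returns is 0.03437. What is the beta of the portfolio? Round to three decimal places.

β_Zeller = 0.04777 / 0.03437 = 1.3899
β_Quill = 0.04660 / 0.03437 = 1.3558
β_Orrin = 0.06705 / 0.03437 = 1.9508
β_Ellery = 0.06471 / 0.03437 = 1.8827
β_Varden = 0.03297 / 0.03437 = 0.9593
β_Ashcombe = 0.05333 / 0.03437 = 1.5516
β_P = Σ w_i β_i = 0.06×1.3899 + 0.15×1.3558 + 0.21×1.9508 + 0.23×1.8827 + 0.27×0.9593 + 0.08×1.5516 = 1.5126

1.513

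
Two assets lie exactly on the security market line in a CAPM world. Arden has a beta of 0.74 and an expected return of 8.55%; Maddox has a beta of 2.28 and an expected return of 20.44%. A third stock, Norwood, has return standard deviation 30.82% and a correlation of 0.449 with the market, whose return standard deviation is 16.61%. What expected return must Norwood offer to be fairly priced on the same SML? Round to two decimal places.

MRP = (20.44% − 8.55%) / (2.28 − 0.74) = 7.7208%
R_f = 8.55% − 0.74 × 7.7208% = 2.8366%
β_Norwood = ρ·σ_i/σ_m = 0.449 × 30.82 / 16.61 = 0.8331
E(R_Norwood) = R_f + β × MRP = 2.8366% + 0.8331 × 7.7208% = 9.27%

9.27%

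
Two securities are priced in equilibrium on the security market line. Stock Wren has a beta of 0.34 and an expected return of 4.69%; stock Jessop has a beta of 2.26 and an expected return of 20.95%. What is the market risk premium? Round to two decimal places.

Both satisfy E(R) = R_f + β·MRP, so the slope of the SML is
MRP = (20.95% − 4.69%) / (2.26 − 0.34) = 16.26% / 1.92 = 8.4688%

8.47%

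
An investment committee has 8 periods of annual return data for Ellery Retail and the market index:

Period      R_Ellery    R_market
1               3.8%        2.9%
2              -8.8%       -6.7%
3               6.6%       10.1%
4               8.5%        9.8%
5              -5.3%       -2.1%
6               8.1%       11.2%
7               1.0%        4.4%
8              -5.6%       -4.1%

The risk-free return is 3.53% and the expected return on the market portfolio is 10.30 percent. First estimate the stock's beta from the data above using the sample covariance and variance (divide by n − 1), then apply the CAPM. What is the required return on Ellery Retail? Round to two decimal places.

10.03%

Mean R_i = (3.8 − 8.8 + 6.6 + 8.5 − 5.3 + 8.1 + 1.0 − 5.6) / 8 = 1.0375%
Mean R_m = (2.9 − 6.7 + 10.1 + 9.8 − 2.1 + 11.2 + 4.4 − 4.1) / 8 = 3.1875%
Σ(R_i − R̄_i)(R_m − R̄_m) = 322.6938  ⇒  Cov = 322.6938 / 7 = 46.0991
Σ(R_m − R̄_m)² = 336.0888  ⇒  Var(R_m) = 336.0888 / 7 = 48.0127
β = Cov / Var(R_m) = 46.0991 / 48.0127 = 0.9601
MRP = 10.30% − 3.53% = 6.77%
E(R) = R_f + β × MRP = 3.53% + 0.9601 × 6.77% = 10.03%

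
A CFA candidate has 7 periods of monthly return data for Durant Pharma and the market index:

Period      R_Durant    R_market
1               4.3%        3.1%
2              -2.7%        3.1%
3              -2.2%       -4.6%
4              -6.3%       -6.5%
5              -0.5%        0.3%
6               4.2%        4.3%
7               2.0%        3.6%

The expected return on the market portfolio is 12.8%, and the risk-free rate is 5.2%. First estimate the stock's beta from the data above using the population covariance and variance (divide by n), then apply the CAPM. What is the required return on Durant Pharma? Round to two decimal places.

Mean R_i = (4.3 − 2.7 − 2.2 − 6.3 − 0.5 + 4.2 + 2.0) / 7 = -0.1714%
Mean R_m = (3.1 + 3.1 − 4.6 − 6.5 + 0.3 + 4.3 + 3.6) / 7 = 0.4714%
Σ(R_i − R̄_i)(R_m − R̄_m) = 81.7057  ⇒  Cov = 81.7057 / 7 = 11.6722
Σ(R_m − R̄_m)² = 112.6143  ⇒  Var(R_m) = 112.6143 / 7 = 16.0878
β = Cov / Var(R_m) = 11.6722 / 16.0878 = 0.7255
MRP = 12.8% − 5.2% = 7.60%
E(R) = R_f + β × MRP = 5.2% + 0.7255 × 7.6% = 10.71%

10.71%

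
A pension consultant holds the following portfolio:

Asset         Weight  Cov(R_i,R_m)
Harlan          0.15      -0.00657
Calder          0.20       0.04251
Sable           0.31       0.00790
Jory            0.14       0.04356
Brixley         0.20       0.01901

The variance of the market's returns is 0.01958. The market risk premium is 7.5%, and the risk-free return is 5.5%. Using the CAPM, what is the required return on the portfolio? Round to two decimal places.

β_Harlan = -0.00657 / 0.01958 = -0.3355
β_Calder = 0.04251 / 0.01958 = 2.1711
β_Sable = 0.00790 / 0.01958 = 0.4035
β_Jory = 0.04356 / 0.01958 = 2.2247
β_Brixley = 0.01901 / 0.01958 = 0.9709
β_P = Σ w_i β_i = 0.15×-0.3355 + 0.20×2.1711 + 0.31×0.4035 + 0.14×2.2247 + 0.20×0.9709 = 1.0146
E(R_P) = R_f + β_P × MRP = 5.5% + 1.0146 × 7.5% = 13.11%

13.11%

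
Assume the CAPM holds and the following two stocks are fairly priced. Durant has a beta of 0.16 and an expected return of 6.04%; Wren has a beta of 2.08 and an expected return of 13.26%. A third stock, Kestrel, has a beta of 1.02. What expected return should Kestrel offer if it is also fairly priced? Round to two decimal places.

9.27%

MRP (SML slope) = (13.26% − 6.04%) / (2.08 − 0.16) = 7.22% / 1.92 = 3.7604%
R_f (intercept) = 6.04% − 0.16 × 3.7604% = 5.4383%
E(R_Kestrel) = R_f + β × MRP = 5.4383% + 1.02 × 3.7604% = 9.27%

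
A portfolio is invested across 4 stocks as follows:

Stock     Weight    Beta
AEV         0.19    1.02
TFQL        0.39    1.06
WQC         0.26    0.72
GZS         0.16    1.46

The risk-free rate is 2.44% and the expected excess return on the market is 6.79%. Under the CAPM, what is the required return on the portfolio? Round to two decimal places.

9.42%

β_P = Σ w_i β_i = 0.19×1.02 + 0.39×1.06 + 0.26×0.72 + 0.16×1.46 = 1.0280
E(R_P) = R_f + β_P × MRP = 2.44% + 1.0280 × 6.79% = 9.42%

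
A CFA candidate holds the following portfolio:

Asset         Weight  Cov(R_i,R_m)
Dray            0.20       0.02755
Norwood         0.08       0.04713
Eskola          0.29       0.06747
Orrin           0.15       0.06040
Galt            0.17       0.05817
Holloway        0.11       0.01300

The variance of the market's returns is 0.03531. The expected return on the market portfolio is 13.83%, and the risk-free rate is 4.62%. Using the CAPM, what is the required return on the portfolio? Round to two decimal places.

17.46%

β_Dray = 0.02755 / 0.03531 = 0.7802
β_Norwood = 0.04713 / 0.03531 = 1.3347
β_Eskola = 0.06747 / 0.03531 = 1.9108
β_Orrin = 0.06040 / 0.03531 = 1.7106
β_Galt = 0.05817 / 0.03531 = 1.6474
β_Holloway = 0.01300 / 0.03531 = 0.3682
β_P = Σ w_i β_i = 0.20×0.7802 + 0.08×1.3347 + 0.29×1.9108 + 0.15×1.7106 + 0.17×1.6474 + 0.11×0.3682 = 1.3941
MRP = 13.83% − 4.62% = 9.21%
E(R_P) = R_f + β_P × MRP = 4.62% + 1.3941 × 9.21% = 17.46%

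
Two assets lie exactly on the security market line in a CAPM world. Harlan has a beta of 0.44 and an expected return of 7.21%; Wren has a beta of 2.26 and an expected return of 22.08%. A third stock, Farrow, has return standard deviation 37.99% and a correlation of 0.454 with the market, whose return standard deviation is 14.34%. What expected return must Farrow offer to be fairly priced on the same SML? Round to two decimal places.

13.44%

MRP = (22.08% − 7.21%) / (2.26 − 0.44) = 8.1703%
R_f = 7.21% − 0.44 × 8.1703% = 3.6151%
β_Farrow = ρ·σ_i/σ_m = 0.454 × 37.99 / 14.34 = 1.2028
E(R_Farrow) = R_f + β × MRP = 3.6151% + 1.2028 × 8.1703% = 13.44%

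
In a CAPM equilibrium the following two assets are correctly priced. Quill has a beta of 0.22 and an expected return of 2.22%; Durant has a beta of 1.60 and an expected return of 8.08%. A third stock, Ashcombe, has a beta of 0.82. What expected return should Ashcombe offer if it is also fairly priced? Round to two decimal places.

4.77%

MRP (SML slope) = (8.08% − 2.22%) / (1.60 − 0.22) = 5.86% / 1.38 = 4.2464%
R_f (intercept) = 2.22% − 0.22 × 4.2464% = 1.2858%
E(R_Ashcombe) = R_f + β × MRP = 1.2858% + 0.82 × 4.2464% = 4.77%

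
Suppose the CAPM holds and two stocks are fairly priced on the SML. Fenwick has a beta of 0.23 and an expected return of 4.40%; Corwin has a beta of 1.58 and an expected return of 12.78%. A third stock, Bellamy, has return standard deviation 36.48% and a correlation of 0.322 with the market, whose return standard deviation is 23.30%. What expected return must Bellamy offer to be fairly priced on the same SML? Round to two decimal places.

6.10%

MRP = (12.78% − 4.40%) / (1.58 − 0.23) = 6.2074%
R_f = 4.40% − 0.23 × 6.2074% = 2.9723%
β_Bellamy = ρ·σ_i/σ_m = 0.322 × 36.48 / 23.30 = 0.5041
E(R_Bellamy) = R_f + β × MRP = 2.9723% + 0.5041 × 6.2074% = 6.10%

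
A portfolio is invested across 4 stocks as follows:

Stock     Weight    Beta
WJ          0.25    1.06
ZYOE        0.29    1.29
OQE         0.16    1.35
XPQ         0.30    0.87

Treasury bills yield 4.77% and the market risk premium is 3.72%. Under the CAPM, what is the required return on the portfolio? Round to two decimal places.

β_P = Σ w_i β_i = 0.25×1.06 + 0.29×1.29 + 0.16×1.35 + 0.30×0.87 = 1.1161
E(R_P) = R_f + β_P × MRP = 4.77% + 1.1161 × 3.72% = 8.92%

8.92%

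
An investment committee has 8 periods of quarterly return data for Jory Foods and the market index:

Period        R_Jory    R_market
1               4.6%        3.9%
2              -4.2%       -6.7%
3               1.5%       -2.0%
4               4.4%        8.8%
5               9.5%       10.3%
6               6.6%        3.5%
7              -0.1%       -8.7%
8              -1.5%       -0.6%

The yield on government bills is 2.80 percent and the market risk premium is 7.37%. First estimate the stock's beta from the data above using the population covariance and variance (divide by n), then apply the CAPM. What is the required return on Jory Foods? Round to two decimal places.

6.91%

Mean R_i = (4.6 − 4.2 + 1.5 + 4.4 + 9.5 + 6.6 − 0.1 − 1.5) / 8 = 2.6000%
Mean R_m = (3.9 − 6.7 − 2.0 + 8.8 + 10.3 + 3.5 − 8.7 − 0.6) / 8 = 1.0625%
Σ(R_i − R̄_i)(R_m − R̄_m) = 182.4200  ⇒  Cov = 182.4200 / 8 = 22.8025
Σ(R_m − R̄_m)² = 326.8988  ⇒  Var(R_m) = 326.8988 / 8 = 40.8624
β = Cov / Var(R_m) = 22.8025 / 40.8624 = 0.5580
E(R) = R_f + β × MRP = 2.80% + 0.5580 × 7.37% = 6.91%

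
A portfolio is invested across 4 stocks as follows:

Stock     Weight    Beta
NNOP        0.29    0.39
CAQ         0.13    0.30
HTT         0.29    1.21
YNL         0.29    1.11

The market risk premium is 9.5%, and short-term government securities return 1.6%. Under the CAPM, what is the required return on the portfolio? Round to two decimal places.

9.44%

β_P = Σ w_i β_i = 0.29×0.39 + 0.13×0.30 + 0.29×1.21 + 0.29×1.11 = 0.8249
E(R_P) = R_f + β_P × MRP = 1.6% + 0.8249 × 9.5% = 9.44%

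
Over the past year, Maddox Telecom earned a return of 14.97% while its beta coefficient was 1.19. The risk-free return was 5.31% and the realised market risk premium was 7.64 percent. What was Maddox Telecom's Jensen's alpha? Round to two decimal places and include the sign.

CAPM benchmark = R_f + β(R_m − R_f) = 5.31% + 1.19 × 7.64% = 14.4016%
α = actual − benchmark = 14.97% − 14.4016% = +0.57%

+0.57%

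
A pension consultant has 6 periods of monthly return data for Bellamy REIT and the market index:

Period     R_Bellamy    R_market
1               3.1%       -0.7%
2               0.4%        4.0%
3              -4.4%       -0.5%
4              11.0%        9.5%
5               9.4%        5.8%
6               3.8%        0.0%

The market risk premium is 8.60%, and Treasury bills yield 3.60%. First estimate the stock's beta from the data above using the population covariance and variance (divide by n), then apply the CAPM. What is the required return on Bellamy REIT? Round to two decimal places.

12.63%

Mean R_i = (3.1 + 0.4 − 4.4 + 11.0 + 9.4 + 3.8) / 6 = 3.8833%
Mean R_m = (-0.7 + 4.0 − 0.5 + 9.5 + 5.8 + 0.0) / 6 = 3.0167%
Σ(R_i − R̄_i)(R_m − R̄_m) = 90.3617  ⇒  Cov = 90.3617 / 6 = 15.0603
Σ(R_m − R̄_m)² = 86.0283  ⇒  Var(R_m) = 86.0283 / 6 = 14.3381
β = Cov / Var(R_m) = 15.0603 / 14.3381 = 1.0504
E(R) = R_f + β × MRP = 3.60% + 1.0504 × 8.60% = 12.63%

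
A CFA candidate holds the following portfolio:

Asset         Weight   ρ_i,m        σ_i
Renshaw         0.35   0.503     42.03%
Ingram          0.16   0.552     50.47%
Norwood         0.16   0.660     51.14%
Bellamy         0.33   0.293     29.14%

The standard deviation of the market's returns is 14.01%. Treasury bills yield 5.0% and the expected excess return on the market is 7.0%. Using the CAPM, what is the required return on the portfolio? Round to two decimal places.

β_Renshaw = 0.503 × 42.03% / 14.01% = 1.5090
β_Ingram = 0.552 × 50.47% / 14.01% = 1.9885
β_Norwood = 0.660 × 51.14% / 14.01% = 2.4092
β_Bellamy = 0.293 × 29.14% / 14.01% = 0.6094
β_P = Σ w_i β_i = 0.35×1.5090 + 0.16×1.9885 + 0.16×2.4092 + 0.33×0.6094 = 1.4329
E(R_P) = R_f + β_P × MRP = 5.0% + 1.4329 × 7.0% = 15.03%

15.03%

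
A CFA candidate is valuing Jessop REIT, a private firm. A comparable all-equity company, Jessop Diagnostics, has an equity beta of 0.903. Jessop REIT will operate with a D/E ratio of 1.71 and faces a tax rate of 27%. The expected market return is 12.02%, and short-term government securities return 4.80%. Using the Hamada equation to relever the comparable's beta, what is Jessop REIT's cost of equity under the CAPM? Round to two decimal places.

19.46%

β_L = β_U × [1 + (1 − t)(D/E)] = 0.903 × [1 + (1 − 0.27) × 1.71]
    = 0.903 × [1 + 0.73 × 1.71] = 0.903 × 2.2483 = 2.0302
MRP = 12.02% − 4.80% = 7.22%
E(R) = R_f + β_L × MRP = 4.80% + 2.0302 × 7.22% = 19.46%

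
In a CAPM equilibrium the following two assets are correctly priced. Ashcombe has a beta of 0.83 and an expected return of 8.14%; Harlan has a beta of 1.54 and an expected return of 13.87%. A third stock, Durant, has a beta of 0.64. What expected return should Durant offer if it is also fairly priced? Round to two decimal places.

6.61%

MRP (SML slope) = (13.87% − 8.14%) / (1.54 − 0.83) = 5.73% / 0.71 = 8.0704%
R_f (intercept) = 8.14% − 0.83 × 8.0704% = 1.4416%
E(R_Durant) = R_f + β × MRP = 1.4416% + 0.64 × 8.0704% = 6.61%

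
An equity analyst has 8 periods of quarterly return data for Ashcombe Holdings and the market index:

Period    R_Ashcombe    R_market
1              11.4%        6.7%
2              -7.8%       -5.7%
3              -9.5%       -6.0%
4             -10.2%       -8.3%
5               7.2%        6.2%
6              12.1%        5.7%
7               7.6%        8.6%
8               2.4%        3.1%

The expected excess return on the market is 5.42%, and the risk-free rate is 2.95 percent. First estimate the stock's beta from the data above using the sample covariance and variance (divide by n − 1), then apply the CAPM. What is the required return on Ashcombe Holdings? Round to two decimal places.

10.19%

Mean R_i = (11.4 − 7.8 − 9.5 − 10.2 + 7.2 + 12.1 + 7.6 + 2.4) / 8 = 1.6500%
Mean R_m = (6.7 − 5.7 − 6.0 − 8.3 + 6.2 + 5.7 + 8.6 + 3.1) / 8 = 1.2875%
Σ(R_i − R̄_i)(R_m − R̄_m) = 431.9150  ⇒  Cov = 431.9150 / 7 = 61.7021
Σ(R_m − R̄_m)² = 323.5088  ⇒  Var(R_m) = 323.5088 / 7 = 46.2155
β = Cov / Var(R_m) = 61.7021 / 46.2155 = 1.3351
E(R) = R_f + β × MRP = 2.95% + 1.3351 × 5.42% = 10.19%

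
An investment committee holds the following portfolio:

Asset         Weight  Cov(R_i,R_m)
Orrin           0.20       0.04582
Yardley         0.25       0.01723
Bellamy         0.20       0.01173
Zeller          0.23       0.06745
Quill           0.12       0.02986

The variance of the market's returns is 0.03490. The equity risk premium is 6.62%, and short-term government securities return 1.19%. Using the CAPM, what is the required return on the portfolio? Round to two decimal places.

7.81%

β_Orrin = 0.04582 / 0.03490 = 1.3129
β_Yardley = 0.01723 / 0.03490 = 0.4937
β_Bellamy = 0.01173 / 0.03490 = 0.3361
β_Zeller = 0.06745 / 0.03490 = 1.9327
β_Quill = 0.02986 / 0.03490 = 0.8556
β_P = Σ w_i β_i = 0.20×1.3129 + 0.25×0.4937 + 0.20×0.3361 + 0.23×1.9327 + 0.12×0.8556 = 1.0004
E(R_P) = R_f + β_P × MRP = 1.19% + 1.0004 × 6.62% = 7.81%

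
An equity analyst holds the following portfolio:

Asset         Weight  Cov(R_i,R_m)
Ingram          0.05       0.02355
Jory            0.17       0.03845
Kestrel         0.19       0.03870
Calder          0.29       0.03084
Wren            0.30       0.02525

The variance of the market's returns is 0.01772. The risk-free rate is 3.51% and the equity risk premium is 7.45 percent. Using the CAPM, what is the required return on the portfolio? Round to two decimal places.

16.79%

β_Ingram = 0.02355 / 0.01772 = 1.3290
β_Jory = 0.03845 / 0.01772 = 2.1699
β_Kestrel = 0.03870 / 0.01772 = 2.1840
β_Calder = 0.03084 / 0.01772 = 1.7404
β_Wren = 0.02525 / 0.01772 = 1.4249
β_P = Σ w_i β_i = 0.05×1.3290 + 0.17×2.1699 + 0.19×2.1840 + 0.29×1.7404 + 0.30×1.4249 = 1.7825
E(R_P) = R_f + β_P × MRP = 3.51% + 1.7825 × 7.45% = 16.79%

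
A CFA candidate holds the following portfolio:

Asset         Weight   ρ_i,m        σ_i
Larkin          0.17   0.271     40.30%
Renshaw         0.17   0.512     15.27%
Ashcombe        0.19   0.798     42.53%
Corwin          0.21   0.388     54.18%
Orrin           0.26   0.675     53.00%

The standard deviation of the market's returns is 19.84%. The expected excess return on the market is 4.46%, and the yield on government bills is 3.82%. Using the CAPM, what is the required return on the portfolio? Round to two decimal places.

9.07%

β_Larkin = 0.271 × 40.30% / 19.84% = 0.5505
β_Renshaw = 0.512 × 15.27% / 19.84% = 0.3941
β_Ashcombe = 0.798 × 42.53% / 19.84% = 1.7106
β_Corwin = 0.388 × 54.18% / 19.84% = 1.0596
β_Orrin = 0.675 × 53.00% / 19.84% = 1.8032
β_P = Σ w_i β_i = 0.17×0.5505 + 0.17×0.3941 + 0.19×1.7106 + 0.21×1.0596 + 0.26×1.8032 = 1.1769
E(R_P) = R_f + β_P × MRP = 3.82% + 1.1769 × 4.46% = 9.07%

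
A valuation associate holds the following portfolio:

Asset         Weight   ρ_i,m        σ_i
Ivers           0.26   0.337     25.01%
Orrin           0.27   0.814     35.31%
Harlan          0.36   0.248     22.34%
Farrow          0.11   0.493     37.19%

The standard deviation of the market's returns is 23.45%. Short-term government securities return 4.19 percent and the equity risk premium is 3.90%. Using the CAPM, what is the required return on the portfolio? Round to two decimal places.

β_Ivers = 0.337 × 25.01% / 23.45% = 0.3594
β_Orrin = 0.814 × 35.31% / 23.45% = 1.2257
β_Harlan = 0.248 × 22.34% / 23.45% = 0.2363
β_Farrow = 0.493 × 37.19% / 23.45% = 0.7819
β_P = Σ w_i β_i = 0.26×0.3594 + 0.27×1.2257 + 0.36×0.2363 + 0.11×0.7819 = 0.5955
E(R_P) = R_f + β_P × MRP = 4.19% + 0.5955 × 3.90% = 6.51%

6.51%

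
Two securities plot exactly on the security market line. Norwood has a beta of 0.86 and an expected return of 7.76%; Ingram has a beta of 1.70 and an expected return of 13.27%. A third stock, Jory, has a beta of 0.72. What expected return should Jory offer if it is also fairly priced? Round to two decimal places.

6.84%

MRP (SML slope) = (13.27% − 7.76%) / (1.70 − 0.86) = 5.51% / 0.84 = 6.5595%
R_f (intercept) = 7.76% − 0.86 × 6.5595% = 2.1188%
E(R_Jory) = R_f + β × MRP = 2.1188% + 0.72 × 6.5595% = 6.84%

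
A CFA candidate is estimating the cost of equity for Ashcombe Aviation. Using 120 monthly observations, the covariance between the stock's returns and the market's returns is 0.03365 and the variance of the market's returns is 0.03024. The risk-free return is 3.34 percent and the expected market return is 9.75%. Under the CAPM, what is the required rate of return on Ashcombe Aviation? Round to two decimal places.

β = Cov(R_i, R_m) / Var(R_m) = 0.03365 / 0.03024 = 1.1128
MRP = 9.75% − 3.34% = 6.41%
E(R) = R_f + β × MRP = 3.34% + 1.1128 × 6.41% = 10.47%

10.47%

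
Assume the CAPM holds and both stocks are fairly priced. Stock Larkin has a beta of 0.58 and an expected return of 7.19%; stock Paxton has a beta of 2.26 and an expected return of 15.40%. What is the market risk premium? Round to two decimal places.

Both satisfy E(R) = R_f + β·MRP, so the slope of the SML is
MRP = (15.40% − 7.19%) / (2.26 − 0.58) = 8.21% / 1.68 = 4.8869%

4.89%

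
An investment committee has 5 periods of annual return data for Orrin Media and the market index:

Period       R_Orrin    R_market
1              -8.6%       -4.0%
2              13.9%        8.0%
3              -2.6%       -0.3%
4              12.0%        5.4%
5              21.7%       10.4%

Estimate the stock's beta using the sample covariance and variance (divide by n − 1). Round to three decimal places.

Mean R_i = (-8.6 + 13.9 − 2.6 + 12.0 + 21.7) / 5 = 7.2800%
Mean R_m = (-4.0 + 8.0 − 0.3 + 5.4 + 10.4) / 5 = 3.9000%
Σ(R_i − R̄_i)(R_m − R̄_m) = 294.9000  ⇒  Cov = 294.9000 / 4 = 73.7250
Σ(R_m − R̄_m)² = 141.3600  ⇒  Var(R_m) = 141.3600 / 4 = 35.3400
β = Cov / Var(R_m) = 73.7250 / 35.3400 = 2.0862

2.086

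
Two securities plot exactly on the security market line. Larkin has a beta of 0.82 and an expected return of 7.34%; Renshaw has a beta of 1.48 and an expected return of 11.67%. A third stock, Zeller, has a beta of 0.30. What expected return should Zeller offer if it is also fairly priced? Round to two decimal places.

MRP (SML slope) = (11.67% − 7.34%) / (1.48 − 0.82) = 4.33% / 0.66 = 6.5606%
R_f (intercept) = 7.34% − 0.82 × 6.5606% = 1.9603%
E(R_Zeller) = R_f + β × MRP = 1.9603% + 0.30 × 6.5606% = 3.93%

3.93%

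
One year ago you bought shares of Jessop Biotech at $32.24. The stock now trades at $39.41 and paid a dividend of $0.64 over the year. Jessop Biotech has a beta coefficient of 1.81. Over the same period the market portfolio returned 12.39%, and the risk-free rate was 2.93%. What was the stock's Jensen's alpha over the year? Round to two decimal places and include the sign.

Realised HPR = (P1 + D1 − P0) / P0 = (39.41 + 0.64 − 32.24) / 32.24 = 7.81 / 32.24 = 24.2246%
MRP = 12.39% − 2.93% = 9.46%
CAPM required = R_f + β·MRP = 2.93% + 1.81 × 9.46% = 20.0526%
α = realised − required = 24.2246% − 20.0526% = +4.17%

+4.17%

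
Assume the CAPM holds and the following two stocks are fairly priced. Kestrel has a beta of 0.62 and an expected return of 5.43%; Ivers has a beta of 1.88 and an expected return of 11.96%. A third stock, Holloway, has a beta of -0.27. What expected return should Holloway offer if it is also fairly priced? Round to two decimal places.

0.82%

MRP (SML slope) = (11.96% − 5.43%) / (1.88 − 0.62) = 6.53% / 1.26 = 5.1825%
R_f (intercept) = 5.43% − 0.62 × 5.1825% = 2.2169%
E(R_Holloway) = R_f + β × MRP = 2.2169% + -0.27 × 5.1825% = 0.82%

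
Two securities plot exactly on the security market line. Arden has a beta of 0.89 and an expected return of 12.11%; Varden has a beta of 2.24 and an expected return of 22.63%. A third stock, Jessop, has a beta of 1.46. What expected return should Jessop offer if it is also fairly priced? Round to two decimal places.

MRP (SML slope) = (22.63% − 12.11%) / (2.24 − 0.89) = 10.52% / 1.35 = 7.7926%
R_f (intercept) = 12.11% − 0.89 × 7.7926% = 5.1746%
E(R_Jessop) = R_f + β × MRP = 5.1746% + 1.46 × 7.7926% = 16.55%

16.55%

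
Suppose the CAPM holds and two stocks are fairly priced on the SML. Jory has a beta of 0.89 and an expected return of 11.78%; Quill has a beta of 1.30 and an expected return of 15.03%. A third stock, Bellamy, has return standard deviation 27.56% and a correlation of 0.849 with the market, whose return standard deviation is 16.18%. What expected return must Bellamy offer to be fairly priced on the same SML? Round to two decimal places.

MRP = (15.03% − 11.78%) / (1.30 − 0.89) = 7.9268%
R_f = 11.78% − 0.89 × 7.9268% = 4.7251%
β_Bellamy = ρ·σ_i/σ_m = 0.849 × 27.56 / 16.18 = 1.4461
E(R_Bellamy) = R_f + β × MRP = 4.7251% + 1.4461 × 7.9268% = 16.19%

16.19%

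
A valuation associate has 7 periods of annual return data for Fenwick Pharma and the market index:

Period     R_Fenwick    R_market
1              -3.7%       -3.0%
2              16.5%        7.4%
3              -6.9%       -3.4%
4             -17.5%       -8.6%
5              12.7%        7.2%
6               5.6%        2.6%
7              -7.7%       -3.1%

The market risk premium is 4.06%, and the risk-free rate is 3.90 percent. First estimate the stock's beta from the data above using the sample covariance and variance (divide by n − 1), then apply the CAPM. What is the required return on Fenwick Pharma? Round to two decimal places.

12.06%

Mean R_i = (-3.7 + 16.5 − 6.9 − 17.5 + 12.7 + 5.6 − 7.7) / 7 = -0.1429%
Mean R_m = (-3.0 + 7.4 − 3.4 − 8.6 + 7.2 + 2.6 − 3.1) / 7 = -0.1286%
Σ(R_i − R̄_i)(R_m − R̄_m) = 436.9014  ⇒  Cov = 436.9014 / 6 = 72.8169
Σ(R_m − R̄_m)² = 217.3743  ⇒  Var(R_m) = 217.3743 / 6 = 36.2291
β = Cov / Var(R_m) = 72.8169 / 36.2291 = 2.0099
E(R) = R_f + β × MRP = 3.90% + 2.0099 × 4.06% = 12.06%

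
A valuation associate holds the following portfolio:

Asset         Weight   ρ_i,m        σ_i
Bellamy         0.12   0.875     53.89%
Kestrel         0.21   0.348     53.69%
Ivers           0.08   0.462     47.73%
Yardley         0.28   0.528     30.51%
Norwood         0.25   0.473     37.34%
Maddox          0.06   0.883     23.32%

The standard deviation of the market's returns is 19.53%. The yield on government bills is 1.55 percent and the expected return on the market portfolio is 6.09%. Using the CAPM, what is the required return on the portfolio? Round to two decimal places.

β_Bellamy = 0.875 × 53.89% / 19.53% = 2.4144
β_Kestrel = 0.348 × 53.69% / 19.53% = 0.9567
β_Ivers = 0.462 × 47.73% / 19.53% = 1.1291
β_Yardley = 0.528 × 30.51% / 19.53% = 0.8248
β_Norwood = 0.473 × 37.34% / 19.53% = 0.9043
β_Maddox = 0.883 × 23.32% / 19.53% = 1.0544
β_P = Σ w_i β_i = 0.12×2.4144 + 0.21×0.9567 + 0.08×1.1291 + 0.28×0.8248 + 0.25×0.9043 + 0.06×1.0544 = 1.1012
MRP = 6.09% − 1.55% = 4.54%
E(R_P) = R_f + β_P × MRP = 1.55% + 1.1012 × 4.54% = 6.55%

6.55%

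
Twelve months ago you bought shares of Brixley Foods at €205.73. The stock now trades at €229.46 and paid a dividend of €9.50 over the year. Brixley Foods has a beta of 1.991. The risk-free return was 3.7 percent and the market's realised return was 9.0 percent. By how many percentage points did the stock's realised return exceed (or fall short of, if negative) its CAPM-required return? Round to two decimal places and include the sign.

+1.90%

Realised HPR = (P1 + D1 − P0) / P0 = (229.46 + 9.50 − 205.73) / 205.73 = 33.23 / 205.73 = 16.1522%
MRP = 9.0% − 3.7% = 5.30%
CAPM required = R_f + β·MRP = 3.7% + 1.991 × 5.3% = 14.2523%
α = realised − required = 16.1522% − 14.2523% = +1.90%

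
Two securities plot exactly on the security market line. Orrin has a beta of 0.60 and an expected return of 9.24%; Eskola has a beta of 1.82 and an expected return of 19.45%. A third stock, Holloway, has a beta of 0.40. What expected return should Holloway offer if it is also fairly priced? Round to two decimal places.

7.57%

MRP (SML slope) = (19.45% − 9.24%) / (1.82 − 0.60) = 10.21% / 1.22 = 8.3689%
R_f (intercept) = 9.24% − 0.60 × 8.3689% = 4.2187%
E(R_Holloway) = R_f + β × MRP = 4.2187% + 0.40 × 8.3689% = 7.57%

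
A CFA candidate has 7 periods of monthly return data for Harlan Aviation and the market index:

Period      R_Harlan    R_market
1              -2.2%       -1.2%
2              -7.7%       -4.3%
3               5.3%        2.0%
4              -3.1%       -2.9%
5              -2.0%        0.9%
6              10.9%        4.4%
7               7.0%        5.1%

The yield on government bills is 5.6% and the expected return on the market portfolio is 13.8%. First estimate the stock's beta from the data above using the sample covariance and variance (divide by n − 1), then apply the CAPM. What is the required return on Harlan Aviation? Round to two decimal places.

19.85%

Mean R_i = (-2.2 − 7.7 + 5.3 − 3.1 − 2.0 + 10.9 + 7.0) / 7 = 1.1714%
Mean R_m = (-1.2 − 4.3 + 2.0 − 2.9 + 0.9 + 4.4 + 5.1) / 7 = 0.5714%
Σ(R_i − R̄_i)(R_m − R̄_m) = 132.5143  ⇒  Cov = 132.5143 / 6 = 22.0857
Σ(R_m − R̄_m)² = 76.2343  ⇒  Var(R_m) = 76.2343 / 6 = 12.7057
β = Cov / Var(R_m) = 22.0857 / 12.7057 = 1.7383
MRP = 13.8% − 5.6% = 8.20%
E(R) = R_f + β × MRP = 5.6% + 1.7383 × 8.2% = 19.85%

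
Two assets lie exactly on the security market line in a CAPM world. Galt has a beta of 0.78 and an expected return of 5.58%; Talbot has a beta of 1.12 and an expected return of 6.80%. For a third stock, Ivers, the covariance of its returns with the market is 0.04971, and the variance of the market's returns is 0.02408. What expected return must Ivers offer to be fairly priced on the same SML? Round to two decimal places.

MRP = (6.80% − 5.58%) / (1.12 − 0.78) = 3.5882%
R_f = 5.58% − 0.78 × 3.5882% = 2.7812%
β_Ivers = Cov / Var(R_m) = 0.04971 / 0.02408 = 2.0644
E(R_Ivers) = R_f + β × MRP = 2.7812% + 2.0644 × 3.5882% = 10.19%

10.19%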